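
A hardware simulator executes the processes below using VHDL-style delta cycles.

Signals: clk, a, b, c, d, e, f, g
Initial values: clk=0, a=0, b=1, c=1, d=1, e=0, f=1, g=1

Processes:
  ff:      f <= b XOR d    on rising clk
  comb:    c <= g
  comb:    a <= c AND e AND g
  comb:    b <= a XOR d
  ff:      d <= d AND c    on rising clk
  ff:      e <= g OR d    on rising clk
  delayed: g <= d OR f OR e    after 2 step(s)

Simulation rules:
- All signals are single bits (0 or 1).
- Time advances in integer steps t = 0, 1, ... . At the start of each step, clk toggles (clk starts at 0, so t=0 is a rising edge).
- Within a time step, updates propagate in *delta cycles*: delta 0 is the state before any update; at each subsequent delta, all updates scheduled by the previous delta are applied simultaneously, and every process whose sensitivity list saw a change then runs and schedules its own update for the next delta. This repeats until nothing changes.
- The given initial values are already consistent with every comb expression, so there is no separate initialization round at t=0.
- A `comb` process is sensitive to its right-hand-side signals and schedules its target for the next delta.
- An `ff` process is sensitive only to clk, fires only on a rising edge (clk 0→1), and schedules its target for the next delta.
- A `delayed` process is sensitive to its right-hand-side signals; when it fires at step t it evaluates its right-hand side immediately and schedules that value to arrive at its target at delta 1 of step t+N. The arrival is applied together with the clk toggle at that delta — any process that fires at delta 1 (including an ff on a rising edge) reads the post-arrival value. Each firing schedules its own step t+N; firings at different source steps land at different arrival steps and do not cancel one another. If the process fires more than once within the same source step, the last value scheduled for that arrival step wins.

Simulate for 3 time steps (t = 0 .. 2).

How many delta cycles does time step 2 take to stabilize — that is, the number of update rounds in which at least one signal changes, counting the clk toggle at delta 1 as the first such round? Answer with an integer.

2

t0.Δ0 b=1 d=1 e=0 a=0 clk=0 f=1 c=1 g=1
t0.Δ1 b=1 d=1 e=0 a=0 clk=1 f=1 c=1 g=1
t0.Δ2 b=1 d=1 e=1 a=0 clk=1 f=0 c=1 g=1
t0.Δ3 b=1 d=1 e=1 a=1 clk=1 f=0 c=1 g=1
t0.Δ4 b=0 d=1 e=1 a=1 clk=1 f=0 c=1 g=1
t1.Δ0 b=0 d=1 e=1 a=1 clk=1 f=0 c=1 g=1
t1.Δ1 b=0 d=1 e=1 a=1 clk=0 f=0 c=1 g=1
t2.Δ0 b=0 d=1 e=1 a=1 clk=0 f=0 c=1 g=1
t2.Δ1 b=0 d=1 e=1 a=1 clk=1 f=0 c=1 g=1
t2.Δ2 b=0 d=1 e=1 a=1 clk=1 f=1 c=1 g=1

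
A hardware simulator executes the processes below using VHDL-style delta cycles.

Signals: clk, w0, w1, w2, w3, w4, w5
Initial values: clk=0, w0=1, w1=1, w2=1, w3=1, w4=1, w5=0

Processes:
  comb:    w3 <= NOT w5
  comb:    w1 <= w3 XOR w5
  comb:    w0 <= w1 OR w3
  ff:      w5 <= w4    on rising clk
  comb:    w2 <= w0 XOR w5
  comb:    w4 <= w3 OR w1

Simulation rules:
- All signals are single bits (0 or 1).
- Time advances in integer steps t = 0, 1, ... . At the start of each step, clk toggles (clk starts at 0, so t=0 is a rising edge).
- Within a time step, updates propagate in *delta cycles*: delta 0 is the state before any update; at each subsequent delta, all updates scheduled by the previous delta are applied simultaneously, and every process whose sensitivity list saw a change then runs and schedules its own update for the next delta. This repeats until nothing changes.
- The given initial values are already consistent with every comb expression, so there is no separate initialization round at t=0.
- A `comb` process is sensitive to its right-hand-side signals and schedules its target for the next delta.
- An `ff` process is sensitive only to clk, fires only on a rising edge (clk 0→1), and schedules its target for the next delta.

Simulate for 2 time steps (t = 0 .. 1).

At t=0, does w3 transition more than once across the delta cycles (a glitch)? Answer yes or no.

[bits: w0,w4,w3,w2,w1,clk,w5]
t=0: Δ0=1111100 Δ1=1111110 Δ2=1111111 Δ3=1100011 Δ4=0000111 Δ5=1101111 Δ6=1100111 | 6Δ
t=1: Δ0=1100111 Δ1=1100101 | 1Δ

no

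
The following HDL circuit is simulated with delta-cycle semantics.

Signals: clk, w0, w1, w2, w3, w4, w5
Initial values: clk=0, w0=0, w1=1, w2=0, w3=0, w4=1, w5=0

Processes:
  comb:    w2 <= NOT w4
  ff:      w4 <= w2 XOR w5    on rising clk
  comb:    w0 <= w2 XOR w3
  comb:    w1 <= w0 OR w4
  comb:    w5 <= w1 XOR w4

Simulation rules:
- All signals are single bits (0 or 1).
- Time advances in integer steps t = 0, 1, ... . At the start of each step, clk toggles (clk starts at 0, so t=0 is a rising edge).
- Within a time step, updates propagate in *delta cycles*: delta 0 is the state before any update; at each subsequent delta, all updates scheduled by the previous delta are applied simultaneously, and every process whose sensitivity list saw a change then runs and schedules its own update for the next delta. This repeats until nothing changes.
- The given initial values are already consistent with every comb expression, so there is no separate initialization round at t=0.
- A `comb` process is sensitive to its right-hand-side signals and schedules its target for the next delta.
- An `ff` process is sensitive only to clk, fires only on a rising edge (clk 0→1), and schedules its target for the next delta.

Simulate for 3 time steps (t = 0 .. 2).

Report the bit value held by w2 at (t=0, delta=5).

[bits: w0,w2,clk,w3,w4,w5,w1]
t=0: Δ0=0000101 Δ1=0010101 Δ2=0010001 Δ3=0110010 Δ4=1110000 Δ5=1110001 Δ6=1110011 | 6Δ
t=1: Δ0=1110011 Δ1=1100011 | 1Δ
t=2: Δ0=1100011 Δ1=1110011 | 1Δ

1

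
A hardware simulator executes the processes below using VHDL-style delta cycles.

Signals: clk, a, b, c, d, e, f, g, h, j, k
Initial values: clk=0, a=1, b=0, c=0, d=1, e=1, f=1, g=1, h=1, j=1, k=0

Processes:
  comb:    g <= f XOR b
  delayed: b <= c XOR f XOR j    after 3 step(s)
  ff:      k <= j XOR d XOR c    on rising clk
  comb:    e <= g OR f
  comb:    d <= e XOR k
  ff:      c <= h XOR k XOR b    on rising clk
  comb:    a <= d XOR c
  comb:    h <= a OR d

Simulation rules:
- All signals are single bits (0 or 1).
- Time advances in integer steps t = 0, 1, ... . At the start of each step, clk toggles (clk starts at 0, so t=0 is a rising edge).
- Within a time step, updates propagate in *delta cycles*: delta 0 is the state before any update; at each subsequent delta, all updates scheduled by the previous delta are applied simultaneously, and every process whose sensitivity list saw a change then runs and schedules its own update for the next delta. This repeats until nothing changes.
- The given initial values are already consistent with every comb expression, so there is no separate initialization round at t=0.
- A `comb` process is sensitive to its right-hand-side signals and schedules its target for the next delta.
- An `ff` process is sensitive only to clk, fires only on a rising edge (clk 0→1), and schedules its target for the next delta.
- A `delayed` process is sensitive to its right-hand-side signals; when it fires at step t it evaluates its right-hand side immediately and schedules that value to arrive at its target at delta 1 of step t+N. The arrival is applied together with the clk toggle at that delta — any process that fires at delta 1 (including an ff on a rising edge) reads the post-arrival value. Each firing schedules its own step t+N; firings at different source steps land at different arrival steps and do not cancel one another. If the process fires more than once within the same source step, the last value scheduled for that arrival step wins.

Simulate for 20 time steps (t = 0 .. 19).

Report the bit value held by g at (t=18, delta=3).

1

t=0 Δ0: g=1 h=1 d=1 k=0 clk=0 f=1 c=0 j=1 b=0 a=1 e=1
  Δ1: clk:0→1
  Δ2: c:0→1
  Δ3: a:1→0
  (3Δ to stable)
t=1 Δ0: g=1 h=1 d=1 k=0 clk=1 f=1 c=1 j=1 b=0 a=0 e=1
  Δ1: clk:1→0
  (1Δ to stable)
t=2 Δ0: g=1 h=1 d=1 k=0 clk=0 f=1 c=1 j=1 b=0 a=0 e=1
  Δ1: clk:0→1
  Δ2: k:0→1
  Δ3: d:1→0
  Δ4: h:1→0, a:0→1
  Δ5: h:0→1
  (5Δ to stable)
t=3 Δ0: g=1 h=1 d=0 k=1 clk=1 f=1 c=1 j=1 b=0 a=1 e=1
  Δ1: clk:1→0, b:0→1
  Δ2: g:1→0
  (2Δ to stable)
t=4 Δ0: g=0 h=1 d=0 k=1 clk=0 f=1 c=1 j=1 b=1 a=1 e=1
  Δ1: clk:0→1
  Δ2: k:1→0
  Δ3: d:0→1
  Δ4: a:1→0
  (4Δ to stable)
t=5 Δ0: g=0 h=1 d=1 k=0 clk=1 f=1 c=1 j=1 b=1 a=0 e=1
  Δ1: clk:1→0
  (1Δ to stable)
t=6 Δ0: g=0 h=1 d=1 k=0 clk=0 f=1 c=1 j=1 b=1 a=0 e=1
  Δ1: clk:0→1
  Δ2: k:0→1, c:1→0
  Δ3: d:1→0, a:0→1
  Δ4: a:1→0
  Δ5: h:1→0
  (5Δ to stable)
t=7 Δ0: g=0 h=0 d=0 k=1 clk=1 f=1 c=0 j=1 b=1 a=0 e=1
  Δ1: clk:1→0
  (1Δ to stable)
t=8 Δ0: g=0 h=0 d=0 k=1 clk=0 f=1 c=0 j=1 b=1 a=0 e=1
  Δ1: clk:0→1
  (1Δ to stable)
t=9 Δ0: g=0 h=0 d=0 k=1 clk=1 f=1 c=0 j=1 b=1 a=0 e=1
  Δ1: clk:1→0, b:1→0
  Δ2: g:0→1
  (2Δ to stable)
t=10 Δ0: g=1 h=0 d=0 k=1 clk=0 f=1 c=0 j=1 b=0 a=0 e=1
  Δ1: clk:0→1
  Δ2: c:0→1
  Δ3: a:0→1
  Δ4: h:0→1
  (4Δ to stable)
t=11 Δ0: g=1 h=1 d=0 k=1 clk=1 f=1 c=1 j=1 b=0 a=1 e=1
  Δ1: clk:1→0
  (1Δ to stable)
t=12 Δ0: g=1 h=1 d=0 k=1 clk=0 f=1 c=1 j=1 b=0 a=1 e=1
  Δ1: clk:0→1
  Δ2: k:1→0, c:1→0
  Δ3: d:0→1, a:1→0
  Δ4: a:0→1
  (4Δ to stable)
t=13 Δ0: g=1 h=1 d=1 k=0 clk=1 f=1 c=0 j=1 b=0 a=1 e=1
  Δ1: clk:1→0, b:0→1
  Δ2: g:1→0
  (2Δ to stable)
t=14 Δ0: g=0 h=1 d=1 k=0 clk=0 f=1 c=0 j=1 b=1 a=1 e=1
  Δ1: clk:0→1
  (1Δ to stable)
t=15 Δ0: g=0 h=1 d=1 k=0 clk=1 f=1 c=0 j=1 b=1 a=1 e=1
  Δ1: clk:1→0, b:1→0
  Δ2: g:0→1
  (2Δ to stable)
t=16 Δ0: g=1 h=1 d=1 k=0 clk=0 f=1 c=0 j=1 b=0 a=1 e=1
  Δ1: clk:0→1
  Δ2: c:0→1
  Δ3: a:1→0
  (3Δ to stable)
t=17 Δ0: g=1 h=1 d=1 k=0 clk=1 f=1 c=1 j=1 b=0 a=0 e=1
  Δ1: clk:1→0
  (1Δ to stable)
t=18 Δ0: g=1 h=1 d=1 k=0 clk=0 f=1 c=1 j=1 b=0 a=0 e=1
  Δ1: clk:0→1
  Δ2: k:0→1
  Δ3: d:1→0
  Δ4: h:1→0, a:0→1
  Δ5: h:0→1
  (5Δ to stable)
t=19 Δ0: g=1 h=1 d=0 k=1 clk=1 f=1 c=1 j=1 b=0 a=1 e=1
  Δ1: clk:1→0, b:0→1
  Δ2: g:1→0
  (2Δ to stable)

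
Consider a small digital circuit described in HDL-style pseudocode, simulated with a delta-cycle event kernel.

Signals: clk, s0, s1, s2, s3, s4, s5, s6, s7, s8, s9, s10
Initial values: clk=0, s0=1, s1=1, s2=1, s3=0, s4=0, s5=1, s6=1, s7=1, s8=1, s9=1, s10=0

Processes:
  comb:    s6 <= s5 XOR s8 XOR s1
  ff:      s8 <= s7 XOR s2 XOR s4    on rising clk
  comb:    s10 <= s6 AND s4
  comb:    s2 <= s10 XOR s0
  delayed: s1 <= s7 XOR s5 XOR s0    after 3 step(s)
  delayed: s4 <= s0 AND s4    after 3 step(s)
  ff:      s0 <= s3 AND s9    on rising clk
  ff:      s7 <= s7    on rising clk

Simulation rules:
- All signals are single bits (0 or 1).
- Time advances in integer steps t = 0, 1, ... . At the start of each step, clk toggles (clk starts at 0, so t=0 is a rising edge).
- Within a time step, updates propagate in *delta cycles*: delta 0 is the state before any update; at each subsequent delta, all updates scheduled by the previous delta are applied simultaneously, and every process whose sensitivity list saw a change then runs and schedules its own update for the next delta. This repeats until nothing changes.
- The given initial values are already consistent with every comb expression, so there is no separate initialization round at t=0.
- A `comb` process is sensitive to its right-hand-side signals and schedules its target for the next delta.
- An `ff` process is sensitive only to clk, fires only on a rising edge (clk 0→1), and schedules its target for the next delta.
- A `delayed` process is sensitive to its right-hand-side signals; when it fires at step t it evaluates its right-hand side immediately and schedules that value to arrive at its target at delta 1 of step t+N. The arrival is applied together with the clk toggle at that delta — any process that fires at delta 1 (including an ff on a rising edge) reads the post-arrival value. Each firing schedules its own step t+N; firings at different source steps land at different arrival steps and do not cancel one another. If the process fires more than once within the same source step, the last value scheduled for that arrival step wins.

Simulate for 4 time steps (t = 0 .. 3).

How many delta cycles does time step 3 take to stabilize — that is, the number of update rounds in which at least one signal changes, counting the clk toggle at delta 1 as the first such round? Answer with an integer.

2

[bits: s0,s7,s2,clk,s5,s8,s9,s10,s6,s3,s1,s4]
t=0: Δ0=111011101010 Δ1=111111101010 Δ2=011110101010 Δ3=010110100010 | 3Δ
t=1: Δ0=010110100010 Δ1=010010100010 | 1Δ
t=2: Δ0=010010100010 Δ1=010110100010 Δ2=010111100010 Δ3=010111101010 | 3Δ
t=3: Δ0=010111101010 Δ1=010011101000 Δ2=010011100000 | 2Δ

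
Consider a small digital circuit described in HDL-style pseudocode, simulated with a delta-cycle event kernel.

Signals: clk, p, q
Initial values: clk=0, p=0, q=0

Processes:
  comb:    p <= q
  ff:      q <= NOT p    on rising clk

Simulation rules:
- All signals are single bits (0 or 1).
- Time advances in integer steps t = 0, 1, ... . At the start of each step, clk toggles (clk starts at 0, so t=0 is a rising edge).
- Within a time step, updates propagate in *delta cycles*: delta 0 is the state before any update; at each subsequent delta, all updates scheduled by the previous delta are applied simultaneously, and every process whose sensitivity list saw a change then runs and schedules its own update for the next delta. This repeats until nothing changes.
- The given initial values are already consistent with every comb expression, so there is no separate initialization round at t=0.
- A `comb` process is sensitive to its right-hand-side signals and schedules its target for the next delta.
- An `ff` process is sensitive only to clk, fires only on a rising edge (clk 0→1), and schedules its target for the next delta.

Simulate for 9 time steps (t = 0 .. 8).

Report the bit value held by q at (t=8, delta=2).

[bits: p,q,clk]
t=0: Δ0=000 Δ1=001 Δ2=011 Δ3=111 | 3Δ
t=1: Δ0=111 Δ1=110 | 1Δ
t=2: Δ0=110 Δ1=111 Δ2=101 Δ3=001 | 3Δ
t=3: Δ0=001 Δ1=000 | 1Δ
t=4: Δ0=000 Δ1=001 Δ2=011 Δ3=111 | 3Δ
t=5: Δ0=111 Δ1=110 | 1Δ
t=6: Δ0=110 Δ1=111 Δ2=101 Δ3=001 | 3Δ
t=7: Δ0=001 Δ1=000 | 1Δ
t=8: Δ0=000 Δ1=001 Δ2=011 Δ3=111 | 3Δ

1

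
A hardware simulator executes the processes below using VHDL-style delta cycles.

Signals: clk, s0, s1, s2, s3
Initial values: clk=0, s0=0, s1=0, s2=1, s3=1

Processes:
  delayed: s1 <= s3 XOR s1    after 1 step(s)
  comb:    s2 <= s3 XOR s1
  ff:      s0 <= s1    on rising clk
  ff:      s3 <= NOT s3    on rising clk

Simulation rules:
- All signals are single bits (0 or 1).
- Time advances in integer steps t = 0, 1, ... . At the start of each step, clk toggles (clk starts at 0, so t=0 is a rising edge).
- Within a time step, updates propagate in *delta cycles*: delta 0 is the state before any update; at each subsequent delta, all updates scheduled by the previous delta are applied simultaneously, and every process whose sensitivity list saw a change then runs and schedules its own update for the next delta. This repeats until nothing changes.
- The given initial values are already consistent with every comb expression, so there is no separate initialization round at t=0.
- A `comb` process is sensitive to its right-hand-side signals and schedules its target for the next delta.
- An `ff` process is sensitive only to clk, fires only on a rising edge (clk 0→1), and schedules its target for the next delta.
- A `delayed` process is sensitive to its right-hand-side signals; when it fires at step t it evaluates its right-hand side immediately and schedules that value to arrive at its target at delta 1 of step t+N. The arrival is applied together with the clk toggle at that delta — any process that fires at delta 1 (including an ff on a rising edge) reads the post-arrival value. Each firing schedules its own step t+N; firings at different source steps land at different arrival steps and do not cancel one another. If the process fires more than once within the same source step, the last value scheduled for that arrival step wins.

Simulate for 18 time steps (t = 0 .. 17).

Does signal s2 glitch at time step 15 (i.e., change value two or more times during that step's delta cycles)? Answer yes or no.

t0.Δ0 clk=0 s3=1 s0=0 s2=1 s1=0
t0.Δ1 clk=1 s3=1 s0=0 s2=1 s1=0
t0.Δ2 clk=1 s3=0 s0=0 s2=1 s1=0
t0.Δ3 clk=1 s3=0 s0=0 s2=0 s1=0
t1.Δ0 clk=1 s3=0 s0=0 s2=0 s1=0
t1.Δ1 clk=0 s3=0 s0=0 s2=0 s1=0
t2.Δ0 clk=0 s3=0 s0=0 s2=0 s1=0
t2.Δ1 clk=1 s3=0 s0=0 s2=0 s1=0
t2.Δ2 clk=1 s3=1 s0=0 s2=0 s1=0
t2.Δ3 clk=1 s3=1 s0=0 s2=1 s1=0
t3.Δ0 clk=1 s3=1 s0=0 s2=1 s1=0
t3.Δ1 clk=0 s3=1 s0=0 s2=1 s1=1
t3.Δ2 clk=0 s3=1 s0=0 s2=0 s1=1
t4.Δ0 clk=0 s3=1 s0=0 s2=0 s1=1
t4.Δ1 clk=1 s3=1 s0=0 s2=0 s1=0
t4.Δ2 clk=1 s3=0 s0=0 s2=1 s1=0
t4.Δ3 clk=1 s3=0 s0=0 s2=0 s1=0
t5.Δ0 clk=1 s3=0 s0=0 s2=0 s1=0
t5.Δ1 clk=0 s3=0 s0=0 s2=0 s1=0
t6.Δ0 clk=0 s3=0 s0=0 s2=0 s1=0
t6.Δ1 clk=1 s3=0 s0=0 s2=0 s1=0
t6.Δ2 clk=1 s3=1 s0=0 s2=0 s1=0
t6.Δ3 clk=1 s3=1 s0=0 s2=1 s1=0
t7.Δ0 clk=1 s3=1 s0=0 s2=1 s1=0
t7.Δ1 clk=0 s3=1 s0=0 s2=1 s1=1
t7.Δ2 clk=0 s3=1 s0=0 s2=0 s1=1
t8.Δ0 clk=0 s3=1 s0=0 s2=0 s1=1
t8.Δ1 clk=1 s3=1 s0=0 s2=0 s1=0
t8.Δ2 clk=1 s3=0 s0=0 s2=1 s1=0
t8.Δ3 clk=1 s3=0 s0=0 s2=0 s1=0
t9.Δ0 clk=1 s3=0 s0=0 s2=0 s1=0
t9.Δ1 clk=0 s3=0 s0=0 s2=0 s1=0
t10.Δ0 clk=0 s3=0 s0=0 s2=0 s1=0
t10.Δ1 clk=1 s3=0 s0=0 s2=0 s1=0
t10.Δ2 clk=1 s3=1 s0=0 s2=0 s1=0
t10.Δ3 clk=1 s3=1 s0=0 s2=1 s1=0
t11.Δ0 clk=1 s3=1 s0=0 s2=1 s1=0
t11.Δ1 clk=0 s3=1 s0=0 s2=1 s1=1
t11.Δ2 clk=0 s3=1 s0=0 s2=0 s1=1
t12.Δ0 clk=0 s3=1 s0=0 s2=0 s1=1
t12.Δ1 clk=1 s3=1 s0=0 s2=0 s1=0
t12.Δ2 clk=1 s3=0 s0=0 s2=1 s1=0
t12.Δ3 clk=1 s3=0 s0=0 s2=0 s1=0
t13.Δ0 clk=1 s3=0 s0=0 s2=0 s1=0
t13.Δ1 clk=0 s3=0 s0=0 s2=0 s1=0
t14.Δ0 clk=0 s3=0 s0=0 s2=0 s1=0
t14.Δ1 clk=1 s3=0 s0=0 s2=0 s1=0
t14.Δ2 clk=1 s3=1 s0=0 s2=0 s1=0
t14.Δ3 clk=1 s3=1 s0=0 s2=1 s1=0
t15.Δ0 clk=1 s3=1 s0=0 s2=1 s1=0
t15.Δ1 clk=0 s3=1 s0=0 s2=1 s1=1
t15.Δ2 clk=0 s3=1 s0=0 s2=0 s1=1
t16.Δ0 clk=0 s3=1 s0=0 s2=0 s1=1
t16.Δ1 clk=1 s3=1 s0=0 s2=0 s1=0
t16.Δ2 clk=1 s3=0 s0=0 s2=1 s1=0
t16.Δ3 clk=1 s3=0 s0=0 s2=0 s1=0
t17.Δ0 clk=1 s3=0 s0=0 s2=0 s1=0
t17.Δ1 clk=0 s3=0 s0=0 s2=0 s1=0

no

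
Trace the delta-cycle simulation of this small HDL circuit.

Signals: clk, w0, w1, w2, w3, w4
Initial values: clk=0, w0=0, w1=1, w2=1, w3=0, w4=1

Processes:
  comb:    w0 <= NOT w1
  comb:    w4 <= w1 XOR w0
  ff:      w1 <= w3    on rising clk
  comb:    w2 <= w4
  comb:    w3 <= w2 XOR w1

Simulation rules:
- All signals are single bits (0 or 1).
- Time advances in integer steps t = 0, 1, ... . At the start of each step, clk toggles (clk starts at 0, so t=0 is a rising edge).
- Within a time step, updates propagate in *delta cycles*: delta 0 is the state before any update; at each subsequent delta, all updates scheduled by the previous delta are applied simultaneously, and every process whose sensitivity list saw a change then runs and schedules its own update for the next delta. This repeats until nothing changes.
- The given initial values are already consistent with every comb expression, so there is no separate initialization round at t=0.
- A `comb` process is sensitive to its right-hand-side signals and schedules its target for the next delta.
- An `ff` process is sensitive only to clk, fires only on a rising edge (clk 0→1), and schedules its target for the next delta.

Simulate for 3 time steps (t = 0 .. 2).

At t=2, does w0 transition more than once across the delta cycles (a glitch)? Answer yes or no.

no

t0.Δ0 w1=1 w3=0 w2=1 clk=0 w4=1 w0=0
t0.Δ1 w1=1 w3=0 w2=1 clk=1 w4=1 w0=0
t0.Δ2 w1=0 w3=0 w2=1 clk=1 w4=1 w0=0
t0.Δ3 w1=0 w3=1 w2=1 clk=1 w4=0 w0=1
t0.Δ4 w1=0 w3=1 w2=0 clk=1 w4=1 w0=1
t0.Δ5 w1=0 w3=0 w2=1 clk=1 w4=1 w0=1
t0.Δ6 w1=0 w3=1 w2=1 clk=1 w4=1 w0=1
t1.Δ0 w1=0 w3=1 w2=1 clk=1 w4=1 w0=1
t1.Δ1 w1=0 w3=1 w2=1 clk=0 w4=1 w0=1
t2.Δ0 w1=0 w3=1 w2=1 clk=0 w4=1 w0=1
t2.Δ1 w1=0 w3=1 w2=1 clk=1 w4=1 w0=1
t2.Δ2 w1=1 w3=1 w2=1 clk=1 w4=1 w0=1
t2.Δ3 w1=1 w3=0 w2=1 clk=1 w4=0 w0=0
t2.Δ4 w1=1 w3=0 w2=0 clk=1 w4=1 w0=0
t2.Δ5 w1=1 w3=1 w2=1 clk=1 w4=1 w0=0
t2.Δ6 w1=1 w3=0 w2=1 clk=1 w4=1 w0=0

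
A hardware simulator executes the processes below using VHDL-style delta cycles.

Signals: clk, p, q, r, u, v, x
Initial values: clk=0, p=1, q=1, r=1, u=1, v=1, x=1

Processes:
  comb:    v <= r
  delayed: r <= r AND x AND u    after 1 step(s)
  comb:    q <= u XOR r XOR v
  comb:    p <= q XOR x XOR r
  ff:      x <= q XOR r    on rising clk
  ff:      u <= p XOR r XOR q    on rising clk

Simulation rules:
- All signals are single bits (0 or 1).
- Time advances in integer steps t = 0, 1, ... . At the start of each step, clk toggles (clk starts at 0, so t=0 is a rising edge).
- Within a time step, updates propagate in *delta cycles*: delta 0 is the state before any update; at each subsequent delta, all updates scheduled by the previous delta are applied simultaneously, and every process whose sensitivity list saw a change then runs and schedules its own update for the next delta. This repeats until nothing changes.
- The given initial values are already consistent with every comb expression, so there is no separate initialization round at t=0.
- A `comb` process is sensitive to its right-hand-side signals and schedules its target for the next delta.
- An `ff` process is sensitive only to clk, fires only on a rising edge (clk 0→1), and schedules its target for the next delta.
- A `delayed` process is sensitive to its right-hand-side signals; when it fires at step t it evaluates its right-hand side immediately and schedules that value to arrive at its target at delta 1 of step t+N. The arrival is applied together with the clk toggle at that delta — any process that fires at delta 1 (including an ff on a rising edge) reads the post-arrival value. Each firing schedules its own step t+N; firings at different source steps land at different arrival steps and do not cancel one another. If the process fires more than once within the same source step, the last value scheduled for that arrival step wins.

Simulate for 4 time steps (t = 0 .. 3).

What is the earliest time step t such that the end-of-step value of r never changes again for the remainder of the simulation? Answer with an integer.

1

t=0 Δ0: p=1 x=1 q=1 r=1 u=1 clk=0 v=1
  Δ1: clk:0→1
  Δ2: x:1→0
  Δ3: p:1→0
  (3Δ to stable)
t=1 Δ0: p=0 x=0 q=1 r=1 u=1 clk=1 v=1
  Δ1: r:1→0, clk:1→0
  Δ2: p:0→1, q:1→0, v:1→0
  Δ3: p:1→0, q:0→1
  Δ4: p:0→1
  (4Δ to stable)
t=2 Δ0: p=1 x=0 q=1 r=0 u=1 clk=0 v=0
  Δ1: clk:0→1
  Δ2: x:0→1, u:1→0
  Δ3: p:1→0, q:1→0
  Δ4: p:0→1
  (4Δ to stable)
t=3 Δ0: p=1 x=1 q=0 r=0 u=0 clk=1 v=0
  Δ1: clk:1→0
  (1Δ to stable)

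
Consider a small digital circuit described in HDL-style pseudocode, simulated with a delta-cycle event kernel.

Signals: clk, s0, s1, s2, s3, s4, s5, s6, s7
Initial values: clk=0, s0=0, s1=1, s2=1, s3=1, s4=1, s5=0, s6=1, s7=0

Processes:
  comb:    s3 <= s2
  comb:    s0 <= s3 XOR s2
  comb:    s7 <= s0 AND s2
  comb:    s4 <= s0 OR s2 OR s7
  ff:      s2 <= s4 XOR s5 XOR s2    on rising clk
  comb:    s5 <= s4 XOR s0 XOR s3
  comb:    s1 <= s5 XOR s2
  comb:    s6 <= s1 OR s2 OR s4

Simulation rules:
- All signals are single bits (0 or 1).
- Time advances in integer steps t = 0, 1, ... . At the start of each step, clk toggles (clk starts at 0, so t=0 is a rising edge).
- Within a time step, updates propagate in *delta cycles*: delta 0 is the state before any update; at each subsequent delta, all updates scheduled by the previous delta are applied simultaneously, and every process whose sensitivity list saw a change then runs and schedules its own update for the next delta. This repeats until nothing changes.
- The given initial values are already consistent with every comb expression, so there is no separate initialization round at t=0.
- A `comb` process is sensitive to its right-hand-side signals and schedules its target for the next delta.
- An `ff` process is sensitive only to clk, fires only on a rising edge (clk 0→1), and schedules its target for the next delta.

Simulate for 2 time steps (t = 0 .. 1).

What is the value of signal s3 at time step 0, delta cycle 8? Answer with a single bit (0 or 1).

t0.Δ0 s4=1 s1=1 s5=0 s0=0 s2=1 s3=1 clk=0 s6=1 s7=0
t0.Δ1 s4=1 s1=1 s5=0 s0=0 s2=1 s3=1 clk=1 s6=1 s7=0
t0.Δ2 s4=1 s1=1 s5=0 s0=0 s2=0 s3=1 clk=1 s6=1 s7=0
t0.Δ3 s4=0 s1=0 s5=0 s0=1 s2=0 s3=0 clk=1 s6=1 s7=0
t0.Δ4 s4=1 s1=0 s5=1 s0=0 s2=0 s3=0 clk=1 s6=0 s7=0
t0.Δ5 s4=0 s1=1 s5=1 s0=0 s2=0 s3=0 clk=1 s6=1 s7=0
t0.Δ6 s4=0 s1=1 s5=0 s0=0 s2=0 s3=0 clk=1 s6=1 s7=0
t0.Δ7 s4=0 s1=0 s5=0 s0=0 s2=0 s3=0 clk=1 s6=1 s7=0
t0.Δ8 s4=0 s1=0 s5=0 s0=0 s2=0 s3=0 clk=1 s6=0 s7=0
t1.Δ0 s4=0 s1=0 s5=0 s0=0 s2=0 s3=0 clk=1 s6=0 s7=0
t1.Δ1 s4=0 s1=0 s5=0 s0=0 s2=0 s3=0 clk=0 s6=0 s7=0

0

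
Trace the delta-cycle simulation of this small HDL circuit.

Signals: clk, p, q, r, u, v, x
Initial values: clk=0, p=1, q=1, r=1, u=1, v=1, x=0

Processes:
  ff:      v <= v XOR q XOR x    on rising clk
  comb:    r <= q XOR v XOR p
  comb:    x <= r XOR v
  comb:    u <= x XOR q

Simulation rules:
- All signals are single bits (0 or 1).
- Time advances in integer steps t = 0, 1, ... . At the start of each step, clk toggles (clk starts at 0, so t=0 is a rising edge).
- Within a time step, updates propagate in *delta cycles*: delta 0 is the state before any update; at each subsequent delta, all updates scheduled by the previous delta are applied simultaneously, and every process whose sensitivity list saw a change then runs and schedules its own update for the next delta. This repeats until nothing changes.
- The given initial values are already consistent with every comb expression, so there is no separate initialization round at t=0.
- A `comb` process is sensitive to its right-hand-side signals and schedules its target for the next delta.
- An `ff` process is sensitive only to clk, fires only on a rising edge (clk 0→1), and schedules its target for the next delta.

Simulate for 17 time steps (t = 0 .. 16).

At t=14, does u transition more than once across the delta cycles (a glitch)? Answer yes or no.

t=0 Δ0: r=1 u=1 x=0 clk=0 q=1 v=1 p=1
  Δ1: clk:0→1
  Δ2: v:1→0
  Δ3: r:1→0, x:0→1
  Δ4: u:1→0, x:1→0
  Δ5: u:0→1
  (5Δ to stable)
t=1 Δ0: r=0 u=1 x=0 clk=1 q=1 v=0 p=1
  Δ1: clk:1→0
  (1Δ to stable)
t=2 Δ0: r=0 u=1 x=0 clk=0 q=1 v=0 p=1
  Δ1: clk:0→1
  Δ2: v:0→1
  Δ3: r:0→1, x:0→1
  Δ4: u:1→0, x:1→0
  Δ5: u:0→1
  (5Δ to stable)
t=3 Δ0: r=1 u=1 x=0 clk=1 q=1 v=1 p=1
  Δ1: clk:1→0
  (1Δ to stable)
t=4 Δ0: r=1 u=1 x=0 clk=0 q=1 v=1 p=1
  Δ1: clk:0→1
  Δ2: v:1→0
  Δ3: r:1→0, x:0→1
  Δ4: u:1→0, x:1→0
  Δ5: u:0→1
  (5Δ to stable)
t=5 Δ0: r=0 u=1 x=0 clk=1 q=1 v=0 p=1
  Δ1: clk:1→0
  (1Δ to stable)
t=6 Δ0: r=0 u=1 x=0 clk=0 q=1 v=0 p=1
  Δ1: clk:0→1
  Δ2: v:0→1
  Δ3: r:0→1, x:0→1
  Δ4: u:1→0, x:1→0
  Δ5: u:0→1
  (5Δ to stable)
t=7 Δ0: r=1 u=1 x=0 clk=1 q=1 v=1 p=1
  Δ1: clk:1→0
  (1Δ to stable)
t=8 Δ0: r=1 u=1 x=0 clk=0 q=1 v=1 p=1
  Δ1: clk:0→1
  Δ2: v:1→0
  Δ3: r:1→0, x:0→1
  Δ4: u:1→0, x:1→0
  Δ5: u:0→1
  (5Δ to stable)
t=9 Δ0: r=0 u=1 x=0 clk=1 q=1 v=0 p=1
  Δ1: clk:1→0
  (1Δ to stable)
t=10 Δ0: r=0 u=1 x=0 clk=0 q=1 v=0 p=1
  Δ1: clk:0→1
  Δ2: v:0→1
  Δ3: r:0→1, x:0→1
  Δ4: u:1→0, x:1→0
  Δ5: u:0→1
  (5Δ to stable)
t=11 Δ0: r=1 u=1 x=0 clk=1 q=1 v=1 p=1
  Δ1: clk:1→0
  (1Δ to stable)
t=12 Δ0: r=1 u=1 x=0 clk=0 q=1 v=1 p=1
  Δ1: clk:0→1
  Δ2: v:1→0
  Δ3: r:1→0, x:0→1
  Δ4: u:1→0, x:1→0
  Δ5: u:0→1
  (5Δ to stable)
t=13 Δ0: r=0 u=1 x=0 clk=1 q=1 v=0 p=1
  Δ1: clk:1→0
  (1Δ to stable)
t=14 Δ0: r=0 u=1 x=0 clk=0 q=1 v=0 p=1
  Δ1: clk:0→1
  Δ2: v:0→1
  Δ3: r:0→1, x:0→1
  Δ4: u:1→0, x:1→0
  Δ5: u:0→1
  (5Δ to stable)
t=15 Δ0: r=1 u=1 x=0 clk=1 q=1 v=1 p=1
  Δ1: clk:1→0
  (1Δ to stable)
t=16 Δ0: r=1 u=1 x=0 clk=0 q=1 v=1 p=1
  Δ1: clk:0→1
  Δ2: v:1→0
  Δ3: r:1→0, x:0→1
  Δ4: u:1→0, x:1→0
  Δ5: u:0→1
  (5Δ to stable)

yes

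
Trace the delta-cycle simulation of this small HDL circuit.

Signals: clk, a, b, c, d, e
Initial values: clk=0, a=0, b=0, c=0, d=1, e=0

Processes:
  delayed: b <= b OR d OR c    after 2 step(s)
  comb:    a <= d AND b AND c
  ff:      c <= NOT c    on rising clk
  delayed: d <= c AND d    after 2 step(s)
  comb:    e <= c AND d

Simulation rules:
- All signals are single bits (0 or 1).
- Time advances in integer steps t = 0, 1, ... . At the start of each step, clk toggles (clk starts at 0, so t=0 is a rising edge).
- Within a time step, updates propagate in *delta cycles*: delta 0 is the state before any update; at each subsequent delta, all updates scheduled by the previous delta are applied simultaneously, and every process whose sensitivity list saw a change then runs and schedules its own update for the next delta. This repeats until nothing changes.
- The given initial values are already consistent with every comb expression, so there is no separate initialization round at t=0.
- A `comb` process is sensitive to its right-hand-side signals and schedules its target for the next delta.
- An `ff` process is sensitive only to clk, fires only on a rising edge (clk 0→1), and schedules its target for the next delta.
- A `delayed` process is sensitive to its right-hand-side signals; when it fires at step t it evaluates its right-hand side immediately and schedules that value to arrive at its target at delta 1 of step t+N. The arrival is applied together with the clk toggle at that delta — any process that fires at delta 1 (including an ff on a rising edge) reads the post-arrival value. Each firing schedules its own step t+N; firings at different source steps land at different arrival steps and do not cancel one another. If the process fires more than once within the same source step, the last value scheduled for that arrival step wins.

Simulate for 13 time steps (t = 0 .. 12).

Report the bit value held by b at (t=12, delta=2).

1

t0.Δ0 b=0 clk=0 d=1 e=0 c=0 a=0
t0.Δ1 b=0 clk=1 d=1 e=0 c=0 a=0
t0.Δ2 b=0 clk=1 d=1 e=0 c=1 a=0
t0.Δ3 b=0 clk=1 d=1 e=1 c=1 a=0
t1.Δ0 b=0 clk=1 d=1 e=1 c=1 a=0
t1.Δ1 b=0 clk=0 d=1 e=1 c=1 a=0
t2.Δ0 b=0 clk=0 d=1 e=1 c=1 a=0
t2.Δ1 b=1 clk=1 d=1 e=1 c=1 a=0
t2.Δ2 b=1 clk=1 d=1 e=1 c=0 a=1
t2.Δ3 b=1 clk=1 d=1 e=0 c=0 a=0
t3.Δ0 b=1 clk=1 d=1 e=0 c=0 a=0
t3.Δ1 b=1 clk=0 d=1 e=0 c=0 a=0
t4.Δ0 b=1 clk=0 d=1 e=0 c=0 a=0
t4.Δ1 b=1 clk=1 d=0 e=0 c=0 a=0
t4.Δ2 b=1 clk=1 d=0 e=0 c=1 a=0
t5.Δ0 b=1 clk=1 d=0 e=0 c=1 a=0
t5.Δ1 b=1 clk=0 d=0 e=0 c=1 a=0
t6.Δ0 b=1 clk=0 d=0 e=0 c=1 a=0
t6.Δ1 b=1 clk=1 d=0 e=0 c=1 a=0
t6.Δ2 b=1 clk=1 d=0 e=0 c=0 a=0
t7.Δ0 b=1 clk=1 d=0 e=0 c=0 a=0
t7.Δ1 b=1 clk=0 d=0 e=0 c=0 a=0
t8.Δ0 b=1 clk=0 d=0 e=0 c=0 a=0
t8.Δ1 b=1 clk=1 d=0 e=0 c=0 a=0
t8.Δ2 b=1 clk=1 d=0 e=0 c=1 a=0
t9.Δ0 b=1 clk=1 d=0 e=0 c=1 a=0
t9.Δ1 b=1 clk=0 d=0 e=0 c=1 a=0
t10.Δ0 b=1 clk=0 d=0 e=0 c=1 a=0
t10.Δ1 b=1 clk=1 d=0 e=0 c=1 a=0
t10.Δ2 b=1 clk=1 d=0 e=0 c=0 a=0
t11.Δ0 b=1 clk=1 d=0 e=0 c=0 a=0
t11.Δ1 b=1 clk=0 d=0 e=0 c=0 a=0
t12.Δ0 b=1 clk=0 d=0 e=0 c=0 a=0
t12.Δ1 b=1 clk=1 d=0 e=0 c=0 a=0
t12.Δ2 b=1 clk=1 d=0 e=0 c=1 a=0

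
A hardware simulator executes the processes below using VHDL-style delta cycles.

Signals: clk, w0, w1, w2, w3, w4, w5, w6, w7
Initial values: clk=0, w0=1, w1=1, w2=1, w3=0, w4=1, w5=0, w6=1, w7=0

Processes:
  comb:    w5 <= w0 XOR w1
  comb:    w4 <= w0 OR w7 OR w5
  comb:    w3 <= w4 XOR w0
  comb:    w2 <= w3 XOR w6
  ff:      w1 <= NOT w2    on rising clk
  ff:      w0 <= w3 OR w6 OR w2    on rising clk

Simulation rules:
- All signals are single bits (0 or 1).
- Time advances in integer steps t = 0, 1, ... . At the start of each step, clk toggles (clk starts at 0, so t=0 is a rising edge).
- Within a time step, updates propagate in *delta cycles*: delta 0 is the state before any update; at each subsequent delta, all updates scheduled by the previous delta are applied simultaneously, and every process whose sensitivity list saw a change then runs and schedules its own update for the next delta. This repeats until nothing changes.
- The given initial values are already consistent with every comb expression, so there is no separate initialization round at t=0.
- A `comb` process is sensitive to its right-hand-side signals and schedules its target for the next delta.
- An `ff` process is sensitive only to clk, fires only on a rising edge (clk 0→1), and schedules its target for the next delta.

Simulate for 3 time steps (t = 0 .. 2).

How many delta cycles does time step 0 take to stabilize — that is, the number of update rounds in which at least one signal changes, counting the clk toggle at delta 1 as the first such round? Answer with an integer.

t=0 Δ0: w1=1 w3=0 clk=0 w7=0 w6=1 w4=1 w0=1 w5=0 w2=1
  Δ1: clk:0→1
  Δ2: w1:1→0
  Δ3: w5:0→1
  (3Δ to stable)
t=1 Δ0: w1=0 w3=0 clk=1 w7=0 w6=1 w4=1 w0=1 w5=1 w2=1
  Δ1: clk:1→0
  (1Δ to stable)
t=2 Δ0: w1=0 w3=0 clk=0 w7=0 w6=1 w4=1 w0=1 w5=1 w2=1
  Δ1: clk:0→1
  (1Δ to stable)

3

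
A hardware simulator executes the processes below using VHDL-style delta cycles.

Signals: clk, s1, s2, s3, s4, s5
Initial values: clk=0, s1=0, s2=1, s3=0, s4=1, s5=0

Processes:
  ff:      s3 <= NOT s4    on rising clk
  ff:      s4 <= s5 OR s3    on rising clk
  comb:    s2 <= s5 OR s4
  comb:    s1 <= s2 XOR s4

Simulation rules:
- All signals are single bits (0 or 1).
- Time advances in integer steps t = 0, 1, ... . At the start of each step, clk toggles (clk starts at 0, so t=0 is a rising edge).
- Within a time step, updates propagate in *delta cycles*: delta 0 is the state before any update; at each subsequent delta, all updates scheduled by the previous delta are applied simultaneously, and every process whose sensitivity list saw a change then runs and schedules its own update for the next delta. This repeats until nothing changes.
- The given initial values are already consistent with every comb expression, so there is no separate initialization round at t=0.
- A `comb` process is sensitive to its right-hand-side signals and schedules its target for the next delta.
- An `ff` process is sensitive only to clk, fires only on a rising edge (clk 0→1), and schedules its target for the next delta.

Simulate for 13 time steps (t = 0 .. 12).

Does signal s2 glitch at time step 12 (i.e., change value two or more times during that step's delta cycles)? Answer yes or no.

no

t=0 Δ0: s1=0 s2=1 s3=0 s4=1 clk=0 s5=0
  Δ1: clk:0→1
  Δ2: s4:1→0
  Δ3: s1:0→1, s2:1→0
  Δ4: s1:1→0
  (4Δ to stable)
t=1 Δ0: s1=0 s2=0 s3=0 s4=0 clk=1 s5=0
  Δ1: clk:1→0
  (1Δ to stable)
t=2 Δ0: s1=0 s2=0 s3=0 s4=0 clk=0 s5=0
  Δ1: clk:0→1
  Δ2: s3:0→1
  (2Δ to stable)
t=3 Δ0: s1=0 s2=0 s3=1 s4=0 clk=1 s5=0
  Δ1: clk:1→0
  (1Δ to stable)
t=4 Δ0: s1=0 s2=0 s3=1 s4=0 clk=0 s5=0
  Δ1: clk:0→1
  Δ2: s4:0→1
  Δ3: s1:0→1, s2:0→1
  Δ4: s1:1→0
  (4Δ to stable)
t=5 Δ0: s1=0 s2=1 s3=1 s4=1 clk=1 s5=0
  Δ1: clk:1→0
  (1Δ to stable)
t=6 Δ0: s1=0 s2=1 s3=1 s4=1 clk=0 s5=0
  Δ1: clk:0→1
  Δ2: s3:1→0
  (2Δ to stable)
t=7 Δ0: s1=0 s2=1 s3=0 s4=1 clk=1 s5=0
  Δ1: clk:1→0
  (1Δ to stable)
t=8 Δ0: s1=0 s2=1 s3=0 s4=1 clk=0 s5=0
  Δ1: clk:0→1
  Δ2: s4:1→0
  Δ3: s1:0→1, s2:1→0
  Δ4: s1:1→0
  (4Δ to stable)
t=9 Δ0: s1=0 s2=0 s3=0 s4=0 clk=1 s5=0
  Δ1: clk:1→0
  (1Δ to stable)
t=10 Δ0: s1=0 s2=0 s3=0 s4=0 clk=0 s5=0
  Δ1: clk:0→1
  Δ2: s3:0→1
  (2Δ to stable)
t=11 Δ0: s1=0 s2=0 s3=1 s4=0 clk=1 s5=0
  Δ1: clk:1→0
  (1Δ to stable)
t=12 Δ0: s1=0 s2=0 s3=1 s4=0 clk=0 s5=0
  Δ1: clk:0→1
  Δ2: s4:0→1
  Δ3: s1:0→1, s2:0→1
  Δ4: s1:1→0
  (4Δ to stable)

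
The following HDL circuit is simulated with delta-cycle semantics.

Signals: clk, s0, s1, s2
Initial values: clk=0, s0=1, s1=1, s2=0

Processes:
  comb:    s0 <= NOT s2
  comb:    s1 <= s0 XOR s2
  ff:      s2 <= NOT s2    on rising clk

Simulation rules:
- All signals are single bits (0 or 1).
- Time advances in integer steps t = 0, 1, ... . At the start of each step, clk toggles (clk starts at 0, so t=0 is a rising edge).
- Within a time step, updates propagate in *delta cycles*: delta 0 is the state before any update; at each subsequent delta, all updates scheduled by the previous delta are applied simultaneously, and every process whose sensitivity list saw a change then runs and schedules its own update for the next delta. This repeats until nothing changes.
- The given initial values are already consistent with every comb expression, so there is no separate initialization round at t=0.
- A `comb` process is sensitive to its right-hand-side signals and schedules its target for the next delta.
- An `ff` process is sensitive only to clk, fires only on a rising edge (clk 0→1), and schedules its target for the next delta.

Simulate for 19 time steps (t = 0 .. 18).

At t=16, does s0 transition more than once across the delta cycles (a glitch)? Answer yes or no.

t0.Δ0 s1=1 s0=1 s2=0 clk=0
t0.Δ1 s1=1 s0=1 s2=0 clk=1
t0.Δ2 s1=1 s0=1 s2=1 clk=1
t0.Δ3 s1=0 s0=0 s2=1 clk=1
t0.Δ4 s1=1 s0=0 s2=1 clk=1
t1.Δ0 s1=1 s0=0 s2=1 clk=1
t1.Δ1 s1=1 s0=0 s2=1 clk=0
t2.Δ0 s1=1 s0=0 s2=1 clk=0
t2.Δ1 s1=1 s0=0 s2=1 clk=1
t2.Δ2 s1=1 s0=0 s2=0 clk=1
t2.Δ3 s1=0 s0=1 s2=0 clk=1
t2.Δ4 s1=1 s0=1 s2=0 clk=1
t3.Δ0 s1=1 s0=1 s2=0 clk=1
t3.Δ1 s1=1 s0=1 s2=0 clk=0
t4.Δ0 s1=1 s0=1 s2=0 clk=0
t4.Δ1 s1=1 s0=1 s2=0 clk=1
t4.Δ2 s1=1 s0=1 s2=1 clk=1
t4.Δ3 s1=0 s0=0 s2=1 clk=1
t4.Δ4 s1=1 s0=0 s2=1 clk=1
t5.Δ0 s1=1 s0=0 s2=1 clk=1
t5.Δ1 s1=1 s0=0 s2=1 clk=0
t6.Δ0 s1=1 s0=0 s2=1 clk=0
t6.Δ1 s1=1 s0=0 s2=1 clk=1
t6.Δ2 s1=1 s0=0 s2=0 clk=1
t6.Δ3 s1=0 s0=1 s2=0 clk=1
t6.Δ4 s1=1 s0=1 s2=0 clk=1
t7.Δ0 s1=1 s0=1 s2=0 clk=1
t7.Δ1 s1=1 s0=1 s2=0 clk=0
t8.Δ0 s1=1 s0=1 s2=0 clk=0
t8.Δ1 s1=1 s0=1 s2=0 clk=1
t8.Δ2 s1=1 s0=1 s2=1 clk=1
t8.Δ3 s1=0 s0=0 s2=1 clk=1
t8.Δ4 s1=1 s0=0 s2=1 clk=1
t9.Δ0 s1=1 s0=0 s2=1 clk=1
t9.Δ1 s1=1 s0=0 s2=1 clk=0
t10.Δ0 s1=1 s0=0 s2=1 clk=0
t10.Δ1 s1=1 s0=0 s2=1 clk=1
t10.Δ2 s1=1 s0=0 s2=0 clk=1
t10.Δ3 s1=0 s0=1 s2=0 clk=1
t10.Δ4 s1=1 s0=1 s2=0 clk=1
t11.Δ0 s1=1 s0=1 s2=0 clk=1
t11.Δ1 s1=1 s0=1 s2=0 clk=0
t12.Δ0 s1=1 s0=1 s2=0 clk=0
t12.Δ1 s1=1 s0=1 s2=0 clk=1
t12.Δ2 s1=1 s0=1 s2=1 clk=1
t12.Δ3 s1=0 s0=0 s2=1 clk=1
t12.Δ4 s1=1 s0=0 s2=1 clk=1
t13.Δ0 s1=1 s0=0 s2=1 clk=1
t13.Δ1 s1=1 s0=0 s2=1 clk=0
t14.Δ0 s1=1 s0=0 s2=1 clk=0
t14.Δ1 s1=1 s0=0 s2=1 clk=1
t14.Δ2 s1=1 s0=0 s2=0 clk=1
t14.Δ3 s1=0 s0=1 s2=0 clk=1
t14.Δ4 s1=1 s0=1 s2=0 clk=1
t15.Δ0 s1=1 s0=1 s2=0 clk=1
t15.Δ1 s1=1 s0=1 s2=0 clk=0
t16.Δ0 s1=1 s0=1 s2=0 clk=0
t16.Δ1 s1=1 s0=1 s2=0 clk=1
t16.Δ2 s1=1 s0=1 s2=1 clk=1
t16.Δ3 s1=0 s0=0 s2=1 clk=1
t16.Δ4 s1=1 s0=0 s2=1 clk=1
t17.Δ0 s1=1 s0=0 s2=1 clk=1
t17.Δ1 s1=1 s0=0 s2=1 clk=0
t18.Δ0 s1=1 s0=0 s2=1 clk=0
t18.Δ1 s1=1 s0=0 s2=1 clk=1
t18.Δ2 s1=1 s0=0 s2=0 clk=1
t18.Δ3 s1=0 s0=1 s2=0 clk=1
t18.Δ4 s1=1 s0=1 s2=0 clk=1

no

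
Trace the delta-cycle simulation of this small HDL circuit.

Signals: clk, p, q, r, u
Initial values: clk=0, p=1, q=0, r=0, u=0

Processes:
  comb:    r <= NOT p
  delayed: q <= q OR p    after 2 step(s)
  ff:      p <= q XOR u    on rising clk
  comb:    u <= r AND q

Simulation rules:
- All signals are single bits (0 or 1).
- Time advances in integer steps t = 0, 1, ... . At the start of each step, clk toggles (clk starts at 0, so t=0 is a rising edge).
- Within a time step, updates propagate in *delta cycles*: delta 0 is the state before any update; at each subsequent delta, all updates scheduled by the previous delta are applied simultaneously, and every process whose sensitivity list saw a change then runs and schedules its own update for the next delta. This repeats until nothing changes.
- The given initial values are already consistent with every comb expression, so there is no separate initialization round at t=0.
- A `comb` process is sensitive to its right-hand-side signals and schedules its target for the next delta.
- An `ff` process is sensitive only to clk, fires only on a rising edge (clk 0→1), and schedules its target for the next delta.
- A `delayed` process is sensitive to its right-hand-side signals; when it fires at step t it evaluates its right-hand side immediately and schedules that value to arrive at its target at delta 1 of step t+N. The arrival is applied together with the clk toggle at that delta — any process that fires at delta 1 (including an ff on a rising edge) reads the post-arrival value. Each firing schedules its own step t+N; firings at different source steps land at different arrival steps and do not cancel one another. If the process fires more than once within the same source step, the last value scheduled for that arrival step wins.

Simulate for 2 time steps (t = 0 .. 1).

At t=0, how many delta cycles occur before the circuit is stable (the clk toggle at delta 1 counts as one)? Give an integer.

t=0 Δ0: q=0 r=0 p=1 clk=0 u=0
  Δ1: clk:0→1
  Δ2: p:1→0
  Δ3: r:0→1
  (3Δ to stable)
t=1 Δ0: q=0 r=1 p=0 clk=1 u=0
  Δ1: clk:1→0
  (1Δ to stable)

3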